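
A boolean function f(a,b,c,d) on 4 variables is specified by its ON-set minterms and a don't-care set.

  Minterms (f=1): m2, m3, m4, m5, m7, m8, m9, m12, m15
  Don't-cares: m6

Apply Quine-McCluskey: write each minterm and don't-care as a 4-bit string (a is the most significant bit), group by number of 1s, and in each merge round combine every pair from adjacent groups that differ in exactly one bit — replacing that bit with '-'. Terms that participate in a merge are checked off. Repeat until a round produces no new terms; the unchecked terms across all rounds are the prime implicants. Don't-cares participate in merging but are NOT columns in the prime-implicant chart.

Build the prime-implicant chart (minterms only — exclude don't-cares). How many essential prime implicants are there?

[col 0] 0010*, 0011*, 0100*, 0101*, 0110*, 0111*, 1000*, 1001*, 1100*, 1111*
[col 1] -100, -111, 0-10*, 0-11*, 001-*, 01-0*, 01-1*, 010-*, 011-*, 1-00, 100-
[col 2] 0-1-, 01--
Prime implicants: -100, -111, 0-1-, 01--, 1-00, 100-
PI chart (minterm → PIs covering it):
  2 | 0-1-  (sole → essential)
  3 | 0-1-  (sole → essential)
  4 | -100,01--
  5 | 01--  (sole → essential)
  7 | -111,0-1-,01--
  8 | 1-00,100-
  9 | 100-  (sole → essential)
  12 | -100,1-00
  15 | -111  (sole → essential)
Essential prime implicants: -111, 0-1-, 01--, 100-

4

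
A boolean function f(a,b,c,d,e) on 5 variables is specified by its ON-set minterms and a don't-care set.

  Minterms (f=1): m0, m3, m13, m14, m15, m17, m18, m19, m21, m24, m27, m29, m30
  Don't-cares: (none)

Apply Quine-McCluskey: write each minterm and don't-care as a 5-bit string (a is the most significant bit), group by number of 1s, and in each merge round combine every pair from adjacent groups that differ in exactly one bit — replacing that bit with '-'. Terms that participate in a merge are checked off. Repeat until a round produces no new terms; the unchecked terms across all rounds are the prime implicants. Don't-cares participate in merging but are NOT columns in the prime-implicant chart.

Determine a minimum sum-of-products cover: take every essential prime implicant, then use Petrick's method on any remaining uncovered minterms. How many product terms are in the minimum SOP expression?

9

Round 0: 00000 00011✓ 01101✓ 01110✓ 01111✓ 10001✓ 10010✓ 10011✓ 10101✓ 11000 11011✓ 11101✓ 11110✓
Round 1: -0011 -1101 -1110 011-1 0111- 1-011 1-101 10-01 100-1 1001-
PIs = {-0011, -1101, -1110, 00000, 011-1, 0111-, 1-011, 1-101, 10-01, 100-1, 1001-, 11000}
Coverage chart:
  m0: 00000 ←essential
  m3: -0011 ←essential
  m13: -1101,011-1
  m14: -1110,0111-
  m15: 011-1,0111-
  m17: 10-01,100-1
  m18: 1001- ←essential
  m19: -0011,1-011,100-1,1001-
  m21: 1-101,10-01
  m24: 11000 ←essential
  m27: 1-011 ←essential
  m29: -1101,1-101
  m30: -1110 ←essential
Essential: -0011, -1110, 00000, 1-011, 1001-, 11000
Petrick residual → -1101, 011-1, 10-01
Min cover (9 terms): b'c'de + bcd'e + bcde' + a'b'c'd'e' + a'bce + ac'de + ab'd'e + ab'c'd + abc'd'e'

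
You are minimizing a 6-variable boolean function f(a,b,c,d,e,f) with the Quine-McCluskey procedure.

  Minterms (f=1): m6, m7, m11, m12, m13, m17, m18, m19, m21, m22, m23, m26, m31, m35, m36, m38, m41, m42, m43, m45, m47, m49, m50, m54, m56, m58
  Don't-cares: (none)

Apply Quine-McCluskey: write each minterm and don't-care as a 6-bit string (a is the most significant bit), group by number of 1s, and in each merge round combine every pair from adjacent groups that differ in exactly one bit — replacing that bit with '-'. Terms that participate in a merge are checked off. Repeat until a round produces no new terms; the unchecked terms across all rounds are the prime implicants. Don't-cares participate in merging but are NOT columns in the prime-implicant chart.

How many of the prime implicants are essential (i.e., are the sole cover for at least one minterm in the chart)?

Round 0: 000110✓ 000111✓ 001011✓ 001100✓ 001101✓ 010001✓ 010010✓ 010011✓ 010101✓ 010110✓ 010111✓ 011010✓ 011111✓ 100011✓ 100100✓ 100110✓ 101001✓ 101010✓ 101011✓ 101101✓ 101111✓ 110001✓ 110010✓ 110110✓ 111000✓ 111010✓
Round 1: -00110✓ -01011 -01101 -10001 -10010✓ -10110✓ -11010✓ 0-0110✓ 0-0111✓ 00011-✓ 00110- 01-010✓ 01-111 010-01✓ 010-10✓ 010-11✓ 0100-1✓ 01001-✓ 0101-1✓ 01011-✓ 1-0110✓ 1-1010 10-011 1001-0 101-01✓ 101-11✓ 1010-1✓ 10101- 1011-1✓ 11-010✓ 110-10✓ 1110-0
Round 2: --0110 -1-010 -10-10 0-011- 010--1 010-1- 101--1
PIs = {--0110, -01011, -01101, -1-010, -10-10, -10001, 0-011-, 00110-, 01-111, 010--1, 010-1-, 1-1010, 10-011, 1001-0, 101--1, 10101-, 1110-0}
Coverage chart:
  m6: --0110,0-011-
  m7: 0-011- ←essential
  m11: -01011 ←essential
  m12: 00110- ←essential
  m13: -01101,00110-
  m17: -10001,010--1
  m18: -1-010,-10-10,010-1-
  m19: 010--1,010-1-
  m21: 010--1 ←essential
  m22: --0110,-10-10,0-011-,010-1-
  m23: 0-011-,01-111,010--1,010-1-
  m26: -1-010 ←essential
  m31: 01-111 ←essential
  m35: 10-011 ←essential
  m36: 1001-0 ←essential
  m38: --0110,1001-0
  m41: 101--1 ←essential
  m42: 1-1010,10101-
  m43: -01011,10-011,101--1,10101-
  m45: -01101,101--1
  m47: 101--1 ←essential
  m49: -10001 ←essential
  m50: -1-010,-10-10
  m54: --0110,-10-10
  m56: 1110-0 ←essential
  m58: -1-010,1-1010,1110-0
Essential: -01011, -1-010, -10001, 0-011-, 00110-, 01-111, 010--1, 10-011, 1001-0, 101--1, 1110-0

11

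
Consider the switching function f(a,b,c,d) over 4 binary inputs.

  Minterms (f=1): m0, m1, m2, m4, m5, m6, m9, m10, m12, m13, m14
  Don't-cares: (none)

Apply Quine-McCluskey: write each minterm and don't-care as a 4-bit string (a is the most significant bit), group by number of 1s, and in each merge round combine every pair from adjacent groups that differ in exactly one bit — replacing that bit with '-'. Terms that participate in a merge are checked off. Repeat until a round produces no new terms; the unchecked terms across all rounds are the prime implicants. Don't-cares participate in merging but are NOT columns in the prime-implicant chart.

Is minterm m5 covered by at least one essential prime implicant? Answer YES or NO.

Round 0: 0000✓ 0001✓ 0010✓ 0100✓ 0101✓ 0110✓ 1001✓ 1010✓ 1100✓ 1101✓ 1110✓
Round 1: -001✓ -010✓ -100✓ -101✓ -110✓ 0-00✓ 0-01✓ 0-10✓ 00-0✓ 000-✓ 01-0✓ 010-✓ 1-01✓ 1-10✓ 11-0✓ 110-✓
Round 2: --01 --10 -1-0 -10- 0--0 0-0-
PIs = {--01, --10, -1-0, -10-, 0--0, 0-0-}
Coverage chart:
  m0: 0--0,0-0-
  m1: --01,0-0-
  m2: --10,0--0
  m4: -1-0,-10-,0--0,0-0-
  m5: --01,-10-,0-0-
  m6: --10,-1-0,0--0
  m9: --01 ←essential
  m10: --10 ←essential
  m12: -1-0,-10-
  m13: --01,-10-
  m14: --10,-1-0
Essential: --01, --10

YES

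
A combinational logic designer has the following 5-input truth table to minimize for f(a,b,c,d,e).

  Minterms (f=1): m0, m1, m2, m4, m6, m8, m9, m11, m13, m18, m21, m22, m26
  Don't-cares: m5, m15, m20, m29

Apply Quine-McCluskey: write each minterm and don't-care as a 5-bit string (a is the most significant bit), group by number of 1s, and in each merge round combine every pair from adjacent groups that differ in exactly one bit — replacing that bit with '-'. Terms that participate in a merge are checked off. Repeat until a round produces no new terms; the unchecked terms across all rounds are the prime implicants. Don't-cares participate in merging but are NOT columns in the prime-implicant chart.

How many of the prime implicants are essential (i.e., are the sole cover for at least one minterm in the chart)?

3

[col 0] 00000*, 00001*, 00010*, 00100*, 00101*, 00110*, 01000*, 01001*, 01011*, 01101*, 01111*, 10010*, 10100*, 10101*, 10110*, 11010*, 11101*
[col 1] -0010*, -0100*, -0101*, -0110*, -1101*, 0-000*, 0-001*, 0-101*, 00-00*, 00-01*, 00-10*, 000-0*, 0000-*, 001-0*, 0010-*, 01-01*, 01-11*, 010-1*, 0100-*, 011-1*, 1-010, 1-101*, 10-10*, 101-0*, 1010-*
[col 2] --101, -0-10, -01-0, -010-, 0--01, 0-00-, 00--0, 00-0-, 01--1
Prime implicants: --101, -0-10, -01-0, -010-, 0--01, 0-00-, 00--0, 00-0-, 01--1, 1-010
PI chart (minterm → PIs covering it):
  0 | 0-00-,00--0,00-0-
  1 | 0--01,0-00-,00-0-
  2 | -0-10,00--0
  4 | -01-0,-010-,00--0,00-0-
  6 | -0-10,-01-0,00--0
  8 | 0-00-  (sole → essential)
  9 | 0--01,0-00-,01--1
  11 | 01--1  (sole → essential)
  13 | --101,0--01,01--1
  18 | -0-10,1-010
  21 | --101,-010-
  22 | -0-10,-01-0
  26 | 1-010  (sole → essential)
Essential prime implicants: 0-00-, 01--1, 1-010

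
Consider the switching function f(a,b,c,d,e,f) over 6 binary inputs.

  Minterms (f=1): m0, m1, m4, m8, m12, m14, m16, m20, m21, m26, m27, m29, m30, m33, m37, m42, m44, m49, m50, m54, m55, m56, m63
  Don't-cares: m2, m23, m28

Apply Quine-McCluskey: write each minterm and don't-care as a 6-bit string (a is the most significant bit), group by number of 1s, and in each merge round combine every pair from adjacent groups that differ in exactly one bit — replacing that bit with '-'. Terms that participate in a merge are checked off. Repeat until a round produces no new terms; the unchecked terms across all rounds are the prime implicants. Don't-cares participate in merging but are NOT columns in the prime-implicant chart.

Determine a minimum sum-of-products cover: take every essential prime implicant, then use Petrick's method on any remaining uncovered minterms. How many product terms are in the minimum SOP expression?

13

Round 0: 000000✓ 000001✓ 000010✓ 000100✓ 001000✓ 001100✓ 001110✓ 010000✓ 010100✓ 010101✓ 010111✓ 011010✓ 011011✓ 011100✓ 011101✓ 011110✓ 100001✓ 100101✓ 101010 101100✓ 110001✓ 110010✓ 110110✓ 110111✓ 111000 111111✓
Round 1: -00001 -01100 -10111 0-0000✓ 0-0100✓ 0-1100✓ 0-1110✓ 00-000✓ 00-100✓ 000-00✓ 0000-0 00000- 001-00✓ 0011-0✓ 01-100✓ 01-101✓ 010-00✓ 0101-1 01010-✓ 011-10 01101- 0111-0✓ 01110-✓ 1-0001 100-01 11-111 110-10 11011-
Round 2: 0--100 0-0-00 0-11-0 00--00 01-10-
PIs = {-00001, -01100, -10111, 0--100, 0-0-00, 0-11-0, 00--00, 0000-0, 00000-, 01-10-, 0101-1, 011-10, 01101-, 1-0001, 100-01, 101010, 11-111, 110-10, 11011-, 111000}
Coverage chart:
  m0: 0-0-00,00--00,0000-0,00000-
  m1: -00001,00000-
  m4: 0--100,0-0-00,00--00
  m8: 00--00 ←essential
  m12: -01100,0--100,0-11-0,00--00
  m14: 0-11-0 ←essential
  m16: 0-0-00 ←essential
  m20: 0--100,0-0-00,01-10-
  m21: 01-10-,0101-1
  m26: 011-10,01101-
  m27: 01101- ←essential
  m29: 01-10- ←essential
  m30: 0-11-0,011-10
  m33: -00001,1-0001,100-01
  m37: 100-01 ←essential
  m42: 101010 ←essential
  m44: -01100 ←essential
  m49: 1-0001 ←essential
  m50: 110-10 ←essential
  m54: 110-10,11011-
  m55: -10111,11-111,11011-
  m56: 111000 ←essential
  m63: 11-111 ←essential
Essential: -01100, 0-0-00, 0-11-0, 00--00, 01-10-, 01101-, 1-0001, 100-01, 101010, 11-111, 110-10, 111000
Petrick residual → -00001
Min cover (13 terms): b'c'd'e'f + b'cde'f' + a'c'e'f' + a'cdf' + a'b'e'f' + a'bde' + a'bcd'e + ac'd'e'f + ab'c'e'f + ab'cd'ef' + abdef + abc'ef' + abcd'e'f'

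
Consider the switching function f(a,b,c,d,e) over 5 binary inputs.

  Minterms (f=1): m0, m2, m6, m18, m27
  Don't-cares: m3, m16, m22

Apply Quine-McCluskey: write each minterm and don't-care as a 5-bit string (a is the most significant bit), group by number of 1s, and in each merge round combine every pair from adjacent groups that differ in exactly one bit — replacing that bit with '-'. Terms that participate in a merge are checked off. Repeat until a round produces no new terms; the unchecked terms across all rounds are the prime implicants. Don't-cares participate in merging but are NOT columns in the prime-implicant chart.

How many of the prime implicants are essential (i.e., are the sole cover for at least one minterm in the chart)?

3

Round 0: 00000✓ 00010✓ 00011✓ 00110✓ 10000✓ 10010✓ 10110✓ 11011
Round 1: -0000✓ -0010✓ -0110✓ 00-10✓ 000-0✓ 0001- 10-10✓ 100-0✓
Round 2: -0-10 -00-0
PIs = {-0-10, -00-0, 0001-, 11011}
Coverage chart:
  m0: -00-0 ←essential
  m2: -0-10,-00-0,0001-
  m6: -0-10 ←essential
  m18: -0-10,-00-0
  m27: 11011 ←essential
Essential: -0-10, -00-0, 11011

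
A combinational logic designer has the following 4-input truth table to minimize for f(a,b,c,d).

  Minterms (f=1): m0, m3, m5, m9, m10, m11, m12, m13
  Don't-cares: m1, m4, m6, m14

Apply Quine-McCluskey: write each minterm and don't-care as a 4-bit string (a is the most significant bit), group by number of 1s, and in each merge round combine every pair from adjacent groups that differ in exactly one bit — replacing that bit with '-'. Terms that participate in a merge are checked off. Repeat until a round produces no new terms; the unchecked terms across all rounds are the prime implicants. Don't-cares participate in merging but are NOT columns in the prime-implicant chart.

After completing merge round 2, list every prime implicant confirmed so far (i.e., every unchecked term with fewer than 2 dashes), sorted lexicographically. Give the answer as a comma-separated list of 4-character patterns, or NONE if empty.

[col 0] 0000*, 0001*, 0011*, 0100*, 0101*, 0110*, 1001*, 1010*, 1011*, 1100*, 1101*, 1110*
[col 1] -001*, -011*, -100*, -101*, -110*, 0-00*, 0-01*, 00-1*, 000-*, 01-0*, 010-*, 1-01*, 1-10, 10-1*, 101-, 11-0*, 110-*
[col 2] --01, -0-1, -1-0, -10-, 0-0-
Prime implicants: --01, -0-1, -1-0, -10-, 0-0-, 1-10, 101-

1-10, 101-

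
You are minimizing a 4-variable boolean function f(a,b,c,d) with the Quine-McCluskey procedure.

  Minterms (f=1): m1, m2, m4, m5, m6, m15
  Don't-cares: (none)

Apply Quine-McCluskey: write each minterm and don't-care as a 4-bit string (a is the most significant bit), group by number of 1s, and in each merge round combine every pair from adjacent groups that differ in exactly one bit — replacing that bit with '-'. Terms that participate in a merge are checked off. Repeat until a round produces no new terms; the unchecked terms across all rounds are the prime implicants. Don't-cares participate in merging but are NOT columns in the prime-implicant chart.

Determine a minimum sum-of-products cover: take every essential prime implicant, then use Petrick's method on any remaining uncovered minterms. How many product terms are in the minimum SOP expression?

4

[col 0] 0001*, 0010*, 0100*, 0101*, 0110*, 1111
[col 1] 0-01, 0-10, 01-0, 010-
Prime implicants: 0-01, 0-10, 01-0, 010-, 1111
PI chart (minterm → PIs covering it):
  1 | 0-01  (sole → essential)
  2 | 0-10  (sole → essential)
  4 | 01-0,010-
  5 | 0-01,010-
  6 | 0-10,01-0
  15 | 1111  (sole → essential)
Essential prime implicants: 0-01, 0-10, 1111
Petrick residual → 01-0
Minimum SOP uses 4 PIs: a'c'd + a'cd' + a'bd' + abcd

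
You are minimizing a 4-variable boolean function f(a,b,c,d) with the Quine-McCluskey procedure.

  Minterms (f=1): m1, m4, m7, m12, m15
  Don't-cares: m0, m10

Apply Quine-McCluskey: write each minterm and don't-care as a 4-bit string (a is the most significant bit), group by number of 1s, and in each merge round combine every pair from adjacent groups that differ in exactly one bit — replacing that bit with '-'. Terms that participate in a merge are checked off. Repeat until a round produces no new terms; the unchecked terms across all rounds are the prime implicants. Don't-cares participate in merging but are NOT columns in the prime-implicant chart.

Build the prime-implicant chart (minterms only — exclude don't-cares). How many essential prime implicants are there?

Round 0: 0000✓ 0001✓ 0100✓ 0111✓ 1010 1100✓ 1111✓
Round 1: -100 -111 0-00 000-
PIs = {-100, -111, 0-00, 000-, 1010}
Coverage chart:
  m1: 000- ←essential
  m4: -100,0-00
  m7: -111 ←essential
  m12: -100 ←essential
  m15: -111 ←essential
Essential: -100, -111, 000-

3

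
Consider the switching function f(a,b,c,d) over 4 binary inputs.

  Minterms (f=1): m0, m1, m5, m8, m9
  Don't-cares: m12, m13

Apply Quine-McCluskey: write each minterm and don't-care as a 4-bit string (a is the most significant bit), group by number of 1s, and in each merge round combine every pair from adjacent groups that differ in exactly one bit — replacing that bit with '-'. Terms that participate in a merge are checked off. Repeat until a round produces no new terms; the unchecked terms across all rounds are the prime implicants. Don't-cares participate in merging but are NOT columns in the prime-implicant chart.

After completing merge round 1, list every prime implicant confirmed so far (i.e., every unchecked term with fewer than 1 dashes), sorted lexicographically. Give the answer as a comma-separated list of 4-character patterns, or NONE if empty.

NONE

size-2^0 implicants → 0000(✓)  0001(✓)  0101(✓)  1000(✓)  1001(✓)  1100(✓)  1101(✓)
size-2^1 implicants → -000(✓)  -001(✓)  -101(✓)  0-01(✓)  000-(✓)  1-00(✓)  1-01(✓)  100-(✓)  110-(✓)
size-2^2 implicants → --01  -00-  1-0-
Unchecked terms (primes): --01, -00-, 1-0-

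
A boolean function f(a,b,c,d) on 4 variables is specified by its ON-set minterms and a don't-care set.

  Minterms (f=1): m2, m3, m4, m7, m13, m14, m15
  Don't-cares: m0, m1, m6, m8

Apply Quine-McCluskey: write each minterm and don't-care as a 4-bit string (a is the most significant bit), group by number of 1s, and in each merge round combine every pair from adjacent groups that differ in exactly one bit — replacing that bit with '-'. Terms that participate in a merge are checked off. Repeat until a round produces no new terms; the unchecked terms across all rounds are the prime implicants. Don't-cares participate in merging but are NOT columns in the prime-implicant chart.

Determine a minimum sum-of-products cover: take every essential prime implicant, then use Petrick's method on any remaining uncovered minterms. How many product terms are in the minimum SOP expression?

4

Round 0: 0000✓ 0001✓ 0010✓ 0011✓ 0100✓ 0110✓ 0111✓ 1000✓ 1101✓ 1110✓ 1111✓
Round 1: -000 -110✓ -111✓ 0-00✓ 0-10✓ 0-11✓ 00-0✓ 00-1✓ 000-✓ 001-✓ 01-0✓ 011-✓ 11-1 111-✓
Round 2: -11- 0--0 0-1- 00--
PIs = {-000, -11-, 0--0, 0-1-, 00--, 11-1}
Coverage chart:
  m2: 0--0,0-1-,00--
  m3: 0-1-,00--
  m4: 0--0 ←essential
  m7: -11-,0-1-
  m13: 11-1 ←essential
  m14: -11- ←essential
  m15: -11-,11-1
Essential: -11-, 0--0, 11-1
Petrick residual → 0-1-
Min cover (4 terms): bc + a'd' + a'c + abd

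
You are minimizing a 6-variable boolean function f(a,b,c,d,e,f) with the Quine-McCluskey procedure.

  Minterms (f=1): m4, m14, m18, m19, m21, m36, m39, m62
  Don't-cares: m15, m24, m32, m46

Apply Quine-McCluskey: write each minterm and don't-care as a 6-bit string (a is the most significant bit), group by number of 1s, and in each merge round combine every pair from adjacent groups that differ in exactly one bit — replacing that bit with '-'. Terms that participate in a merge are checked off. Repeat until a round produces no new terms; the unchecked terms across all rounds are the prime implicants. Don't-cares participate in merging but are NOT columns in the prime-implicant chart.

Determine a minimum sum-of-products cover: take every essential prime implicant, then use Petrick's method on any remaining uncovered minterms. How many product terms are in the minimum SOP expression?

6

size-2^0 implicants → 000100(✓)  001110(✓)  001111(✓)  010010(✓)  010011(✓)  010101  011000  100000(✓)  100100(✓)  100111  101110(✓)  111110(✓)
size-2^1 implicants → -00100  -01110  00111-  01001-  1-1110  100-00
Unchecked terms (primes): -00100, -01110, 00111-, 01001-, 010101, 011000, 1-1110, 100-00, 100111
Minterm coverage:
  m4 ⊆ -00100 [E]
  m14 ⊆ -01110,00111-
  m18 ⊆ 01001- [E]
  m19 ⊆ 01001- [E]
  m21 ⊆ 010101 [E]
  m36 ⊆ -00100,100-00
  m39 ⊆ 100111 [E]
  m62 ⊆ 1-1110 [E]
E = {-00100, 01001-, 010101, 1-1110, 100111}
Petrick residual → -01110
Cover = b'c'de'f' + b'cdef' + a'bc'd'e + a'bc'de'f + acdef' + ab'c'def  |cover|=6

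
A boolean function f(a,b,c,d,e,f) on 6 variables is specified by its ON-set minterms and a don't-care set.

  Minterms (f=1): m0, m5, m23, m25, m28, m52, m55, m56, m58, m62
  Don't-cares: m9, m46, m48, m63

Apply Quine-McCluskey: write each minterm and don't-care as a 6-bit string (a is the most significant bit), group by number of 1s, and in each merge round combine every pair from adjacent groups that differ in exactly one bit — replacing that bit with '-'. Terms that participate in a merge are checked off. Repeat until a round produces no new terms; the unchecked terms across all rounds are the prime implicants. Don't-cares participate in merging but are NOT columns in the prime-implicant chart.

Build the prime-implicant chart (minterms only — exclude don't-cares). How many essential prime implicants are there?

size-2^0 implicants → 000000  000101  001001(✓)  010111(✓)  011001(✓)  011100  101110(✓)  110000(✓)  110100(✓)  110111(✓)  111000(✓)  111010(✓)  111110(✓)  111111(✓)
size-2^1 implicants → -10111  0-1001  1-1110  11-000  11-111  110-00  111-10  1110-0  11111-
Unchecked terms (primes): -10111, 0-1001, 000000, 000101, 011100, 1-1110, 11-000, 11-111, 110-00, 111-10, 1110-0, 11111-
Minterm coverage:
  m0 ⊆ 000000 [E]
  m5 ⊆ 000101 [E]
  m23 ⊆ -10111 [E]
  m25 ⊆ 0-1001 [E]
  m28 ⊆ 011100 [E]
  m52 ⊆ 110-00 [E]
  m55 ⊆ -10111,11-111
  m56 ⊆ 11-000,1110-0
  m58 ⊆ 111-10,1110-0
  m62 ⊆ 1-1110,111-10,11111-
E = {-10111, 0-1001, 000000, 000101, 011100, 110-00}

6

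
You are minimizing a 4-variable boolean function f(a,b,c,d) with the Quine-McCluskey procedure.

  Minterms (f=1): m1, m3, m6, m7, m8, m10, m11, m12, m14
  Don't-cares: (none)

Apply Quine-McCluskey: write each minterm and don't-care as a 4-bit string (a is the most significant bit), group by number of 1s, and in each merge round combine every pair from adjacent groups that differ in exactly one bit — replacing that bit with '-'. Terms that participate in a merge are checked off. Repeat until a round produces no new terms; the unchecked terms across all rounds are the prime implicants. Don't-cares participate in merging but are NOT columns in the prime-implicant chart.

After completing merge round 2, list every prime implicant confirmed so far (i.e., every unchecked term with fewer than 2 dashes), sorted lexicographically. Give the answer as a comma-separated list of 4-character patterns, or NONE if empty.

-011, -110, 0-11, 00-1, 011-, 101-

[col 0] 0001*, 0011*, 0110*, 0111*, 1000*, 1010*, 1011*, 1100*, 1110*
[col 1] -011, -110, 0-11, 00-1, 011-, 1-00*, 1-10*, 10-0*, 101-, 11-0*
[col 2] 1--0
Prime implicants: -011, -110, 0-11, 00-1, 011-, 1--0, 101-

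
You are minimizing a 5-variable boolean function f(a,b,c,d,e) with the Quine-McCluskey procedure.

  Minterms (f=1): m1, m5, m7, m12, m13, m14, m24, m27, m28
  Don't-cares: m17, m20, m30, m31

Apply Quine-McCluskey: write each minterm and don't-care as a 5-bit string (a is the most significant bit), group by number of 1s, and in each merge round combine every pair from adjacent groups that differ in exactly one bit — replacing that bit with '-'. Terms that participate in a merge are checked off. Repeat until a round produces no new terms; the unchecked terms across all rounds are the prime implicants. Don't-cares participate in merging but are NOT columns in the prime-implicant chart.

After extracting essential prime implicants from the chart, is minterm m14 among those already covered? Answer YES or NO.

Round 0: 00001✓ 00101✓ 00111✓ 01100✓ 01101✓ 01110✓ 10001✓ 10100✓ 11000✓ 11011✓ 11100✓ 11110✓ 11111✓
Round 1: -0001 -1100✓ -1110✓ 0-101 00-01 001-1 011-0✓ 0110- 1-100 11-00 11-11 111-0✓ 1111-
Round 2: -11-0
PIs = {-0001, -11-0, 0-101, 00-01, 001-1, 0110-, 1-100, 11-00, 11-11, 1111-}
Coverage chart:
  m1: -0001,00-01
  m5: 0-101,00-01,001-1
  m7: 001-1 ←essential
  m12: -11-0,0110-
  m13: 0-101,0110-
  m14: -11-0 ←essential
  m24: 11-00 ←essential
  m27: 11-11 ←essential
  m28: -11-0,1-100,11-00
Essential: -11-0, 001-1, 11-00, 11-11

YES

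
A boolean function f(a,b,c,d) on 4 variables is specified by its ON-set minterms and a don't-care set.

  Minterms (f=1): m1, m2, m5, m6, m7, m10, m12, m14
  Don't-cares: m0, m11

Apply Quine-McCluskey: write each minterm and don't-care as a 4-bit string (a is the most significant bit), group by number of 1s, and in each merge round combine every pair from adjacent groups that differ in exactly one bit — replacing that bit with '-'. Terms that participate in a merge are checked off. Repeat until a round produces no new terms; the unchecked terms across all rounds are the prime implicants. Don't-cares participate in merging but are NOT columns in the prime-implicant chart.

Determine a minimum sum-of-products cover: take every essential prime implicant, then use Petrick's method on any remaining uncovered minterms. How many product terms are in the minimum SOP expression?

Round 0: 0000✓ 0001✓ 0010✓ 0101✓ 0110✓ 0111✓ 1010✓ 1011✓ 1100✓ 1110✓
Round 1: -010✓ -110✓ 0-01 0-10✓ 00-0 000- 01-1 011- 1-10✓ 101- 11-0
Round 2: --10
PIs = {--10, 0-01, 00-0, 000-, 01-1, 011-, 101-, 11-0}
Coverage chart:
  m1: 0-01,000-
  m2: --10,00-0
  m5: 0-01,01-1
  m6: --10,011-
  m7: 01-1,011-
  m10: --10,101-
  m12: 11-0 ←essential
  m14: --10,11-0
Essential: 11-0
Petrick residual → --10, 0-01, 01-1
Min cover (4 terms): cd' + a'c'd + a'bd + abd'

4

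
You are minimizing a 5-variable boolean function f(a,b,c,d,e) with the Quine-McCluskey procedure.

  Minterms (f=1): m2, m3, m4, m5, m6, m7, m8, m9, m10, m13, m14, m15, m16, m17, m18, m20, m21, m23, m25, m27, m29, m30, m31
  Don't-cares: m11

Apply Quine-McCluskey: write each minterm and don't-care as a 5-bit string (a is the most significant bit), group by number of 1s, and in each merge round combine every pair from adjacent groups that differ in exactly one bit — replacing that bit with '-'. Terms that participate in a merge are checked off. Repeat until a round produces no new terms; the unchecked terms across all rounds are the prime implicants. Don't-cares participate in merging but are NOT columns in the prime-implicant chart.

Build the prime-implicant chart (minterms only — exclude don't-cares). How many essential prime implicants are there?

5

size-2^0 implicants → 00010(✓)  00011(✓)  00100(✓)  00101(✓)  00110(✓)  00111(✓)  01000(✓)  01001(✓)  01010(✓)  01011(✓)  01101(✓)  01110(✓)  01111(✓)  10000(✓)  10001(✓)  10010(✓)  10100(✓)  10101(✓)  10111(✓)  11001(✓)  11011(✓)  11101(✓)  11110(✓)  11111(✓)
size-2^1 implicants → -0010  -0100(✓)  -0101(✓)  -0111(✓)  -1001(✓)  -1011(✓)  -1101(✓)  -1110(✓)  -1111(✓)  0-010(✓)  0-011(✓)  0-101(✓)  0-110(✓)  0-111(✓)  00-10(✓)  00-11(✓)  0001-(✓)  001-0(✓)  001-1(✓)  0010-(✓)  0011-(✓)  01-01(✓)  01-10(✓)  01-11(✓)  010-0(✓)  010-1(✓)  0100-(✓)  0101-(✓)  011-1(✓)  0111-(✓)  1-001(✓)  1-101(✓)  1-111(✓)  10-00(✓)  10-01(✓)  100-0  1000-(✓)  101-1(✓)  1010-(✓)  11-01(✓)  11-11(✓)  110-1(✓)  111-1(✓)  1111-(✓)
size-2^2 implicants → --101(✓)  --111(✓)  -01-1(✓)  -010-  -1-01(✓)  -1-11(✓)  -10-1(✓)  -11-1(✓)  -111-  0--10(✓)  0--11(✓)  0-01-(✓)  0-1-1(✓)  0-11-(✓)  00-1-(✓)  001--  01--1(✓)  01-1-(✓)  010--  1--01  1-1-1(✓)  10-0-  11--1(✓)
size-2^3 implicants → --1-1  -1--1  0--1-
Unchecked terms (primes): --1-1, -0010, -010-, -1--1, -111-, 0--1-, 001--, 010--, 1--01, 10-0-, 100-0
Minterm coverage:
  m2 ⊆ -0010,0--1-
  m3 ⊆ 0--1- [E]
  m4 ⊆ -010-,001--
  m5 ⊆ --1-1,-010-,001--
  m6 ⊆ 0--1-,001--
  m7 ⊆ --1-1,0--1-,001--
  m8 ⊆ 010-- [E]
  m9 ⊆ -1--1,010--
  m10 ⊆ 0--1-,010--
  m13 ⊆ --1-1,-1--1
  m14 ⊆ -111-,0--1-
  m15 ⊆ --1-1,-1--1,-111-,0--1-
  m16 ⊆ 10-0-,100-0
  m17 ⊆ 1--01,10-0-
  m18 ⊆ -0010,100-0
  m20 ⊆ -010-,10-0-
  m21 ⊆ --1-1,-010-,1--01,10-0-
  m23 ⊆ --1-1 [E]
  m25 ⊆ -1--1,1--01
  m27 ⊆ -1--1 [E]
  m29 ⊆ --1-1,-1--1,1--01
  m30 ⊆ -111- [E]
  m31 ⊆ --1-1,-1--1,-111-
E = {--1-1, -1--1, -111-, 0--1-, 010--}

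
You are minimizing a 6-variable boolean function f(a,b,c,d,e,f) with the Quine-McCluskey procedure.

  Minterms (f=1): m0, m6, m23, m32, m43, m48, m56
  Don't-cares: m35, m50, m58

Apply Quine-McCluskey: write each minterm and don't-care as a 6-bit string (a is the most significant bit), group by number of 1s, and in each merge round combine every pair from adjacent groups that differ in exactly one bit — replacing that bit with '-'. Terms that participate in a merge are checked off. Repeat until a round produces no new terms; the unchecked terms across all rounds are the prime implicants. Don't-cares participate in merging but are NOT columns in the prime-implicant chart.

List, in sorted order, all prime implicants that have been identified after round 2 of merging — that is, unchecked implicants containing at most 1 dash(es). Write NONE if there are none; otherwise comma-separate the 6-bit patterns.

-00000, 000110, 010111, 1-0000, 10-011

size-2^0 implicants → 000000(✓)  000110  010111  100000(✓)  100011(✓)  101011(✓)  110000(✓)  110010(✓)  111000(✓)  111010(✓)
size-2^1 implicants → -00000  1-0000  10-011  11-000(✓)  11-010(✓)  1100-0(✓)  1110-0(✓)
size-2^2 implicants → 11-0-0
Unchecked terms (primes): -00000, 000110, 010111, 1-0000, 10-011, 11-0-0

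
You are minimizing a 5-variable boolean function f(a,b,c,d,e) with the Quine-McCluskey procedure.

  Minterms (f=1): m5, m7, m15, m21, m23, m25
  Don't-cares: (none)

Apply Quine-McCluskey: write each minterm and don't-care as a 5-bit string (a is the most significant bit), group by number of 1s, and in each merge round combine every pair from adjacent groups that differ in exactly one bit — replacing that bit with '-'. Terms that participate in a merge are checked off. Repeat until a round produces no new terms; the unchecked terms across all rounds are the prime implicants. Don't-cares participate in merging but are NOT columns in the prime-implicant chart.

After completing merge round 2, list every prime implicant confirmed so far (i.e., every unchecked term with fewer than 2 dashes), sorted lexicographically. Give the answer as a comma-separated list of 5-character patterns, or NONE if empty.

size-2^0 implicants → 00101(✓)  00111(✓)  01111(✓)  10101(✓)  10111(✓)  11001
size-2^1 implicants → -0101(✓)  -0111(✓)  0-111  001-1(✓)  101-1(✓)
size-2^2 implicants → -01-1
Unchecked terms (primes): -01-1, 0-111, 11001

0-111, 11001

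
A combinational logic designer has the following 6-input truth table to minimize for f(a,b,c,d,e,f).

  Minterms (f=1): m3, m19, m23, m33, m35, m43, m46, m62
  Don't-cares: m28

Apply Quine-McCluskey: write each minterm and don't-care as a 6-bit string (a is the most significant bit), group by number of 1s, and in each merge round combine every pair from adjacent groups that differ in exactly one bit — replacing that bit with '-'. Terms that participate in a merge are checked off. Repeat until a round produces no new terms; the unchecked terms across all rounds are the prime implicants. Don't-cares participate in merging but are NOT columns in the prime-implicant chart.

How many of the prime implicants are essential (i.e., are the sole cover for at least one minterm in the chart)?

[col 0] 000011*, 010011*, 010111*, 011100, 100001*, 100011*, 101011*, 101110*, 111110*
[col 1] -00011, 0-0011, 010-11, 1-1110, 10-011, 1000-1
Prime implicants: -00011, 0-0011, 010-11, 011100, 1-1110, 10-011, 1000-1
PI chart (minterm → PIs covering it):
  3 | -00011,0-0011
  19 | 0-0011,010-11
  23 | 010-11  (sole → essential)
  33 | 1000-1  (sole → essential)
  35 | -00011,10-011,1000-1
  43 | 10-011  (sole → essential)
  46 | 1-1110  (sole → essential)
  62 | 1-1110  (sole → essential)
Essential prime implicants: 010-11, 1-1110, 10-011, 1000-1

4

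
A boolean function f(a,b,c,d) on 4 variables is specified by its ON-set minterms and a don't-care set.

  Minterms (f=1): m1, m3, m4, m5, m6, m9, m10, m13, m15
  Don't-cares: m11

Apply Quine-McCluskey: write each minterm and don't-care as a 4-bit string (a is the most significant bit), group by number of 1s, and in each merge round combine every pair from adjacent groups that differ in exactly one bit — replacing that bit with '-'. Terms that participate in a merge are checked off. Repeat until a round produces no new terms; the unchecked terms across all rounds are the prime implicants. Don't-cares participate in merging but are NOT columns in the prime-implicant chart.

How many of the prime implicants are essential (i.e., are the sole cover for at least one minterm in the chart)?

4

size-2^0 implicants → 0001(✓)  0011(✓)  0100(✓)  0101(✓)  0110(✓)  1001(✓)  1010(✓)  1011(✓)  1101(✓)  1111(✓)
size-2^1 implicants → -001(✓)  -011(✓)  -101(✓)  0-01(✓)  00-1(✓)  01-0  010-  1-01(✓)  1-11(✓)  10-1(✓)  101-  11-1(✓)
size-2^2 implicants → --01  -0-1  1--1
Unchecked terms (primes): --01, -0-1, 01-0, 010-, 1--1, 101-
Minterm coverage:
  m1 ⊆ --01,-0-1
  m3 ⊆ -0-1 [E]
  m4 ⊆ 01-0,010-
  m5 ⊆ --01,010-
  m6 ⊆ 01-0 [E]
  m9 ⊆ --01,-0-1,1--1
  m10 ⊆ 101- [E]
  m13 ⊆ --01,1--1
  m15 ⊆ 1--1 [E]
E = {-0-1, 01-0, 1--1, 101-}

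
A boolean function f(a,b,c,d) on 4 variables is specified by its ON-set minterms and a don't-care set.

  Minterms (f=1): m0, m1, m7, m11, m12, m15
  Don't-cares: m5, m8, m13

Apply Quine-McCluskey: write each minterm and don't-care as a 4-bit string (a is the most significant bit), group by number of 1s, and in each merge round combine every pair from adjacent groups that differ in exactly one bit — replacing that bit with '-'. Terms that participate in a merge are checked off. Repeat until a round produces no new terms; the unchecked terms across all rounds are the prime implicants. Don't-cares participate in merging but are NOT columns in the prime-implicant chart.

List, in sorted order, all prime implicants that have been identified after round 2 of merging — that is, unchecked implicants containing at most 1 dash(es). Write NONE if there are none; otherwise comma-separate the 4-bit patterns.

-000, 0-01, 000-, 1-00, 1-11, 110-

size-2^0 implicants → 0000(✓)  0001(✓)  0101(✓)  0111(✓)  1000(✓)  1011(✓)  1100(✓)  1101(✓)  1111(✓)
size-2^1 implicants → -000  -101(✓)  -111(✓)  0-01  000-  01-1(✓)  1-00  1-11  11-1(✓)  110-
size-2^2 implicants → -1-1
Unchecked terms (primes): -000, -1-1, 0-01, 000-, 1-00, 1-11, 110-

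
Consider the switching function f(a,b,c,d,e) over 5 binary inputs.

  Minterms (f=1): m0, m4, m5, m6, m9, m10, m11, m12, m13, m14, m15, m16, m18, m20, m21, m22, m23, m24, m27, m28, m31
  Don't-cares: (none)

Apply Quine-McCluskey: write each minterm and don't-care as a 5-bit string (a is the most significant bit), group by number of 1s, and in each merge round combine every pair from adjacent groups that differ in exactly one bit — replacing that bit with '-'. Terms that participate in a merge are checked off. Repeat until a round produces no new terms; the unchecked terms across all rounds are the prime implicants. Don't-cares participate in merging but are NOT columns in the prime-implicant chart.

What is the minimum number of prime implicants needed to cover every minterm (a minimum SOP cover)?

9

[col 0] 00000*, 00100*, 00101*, 00110*, 01001*, 01010*, 01011*, 01100*, 01101*, 01110*, 01111*, 10000*, 10010*, 10100*, 10101*, 10110*, 10111*, 11000*, 11011*, 11100*, 11111*
[col 1] -0000*, -0100*, -0101*, -0110*, -1011*, -1100*, -1111*, 0-100*, 0-101*, 0-110*, 00-00*, 001-0*, 0010-*, 01-01*, 01-10*, 01-11*, 010-1*, 0101-*, 011-0*, 011-1*, 0110-*, 0111-*, 1-000*, 1-100*, 1-111, 10-00*, 10-10*, 100-0*, 101-0*, 101-1*, 1010-*, 1011-*, 11-00*, 11-11*
[col 2] --100, -0-00, -01-0, -010-, -1-11, 0-1-0, 0-10-, 01--1, 01-1-, 011--, 1--00, 10--0, 101--
Prime implicants: --100, -0-00, -01-0, -010-, -1-11, 0-1-0, 0-10-, 01--1, 01-1-, 011--, 1--00, 1-111, 10--0, 101--
PI chart (minterm → PIs covering it):
  0 | -0-00  (sole → essential)
  4 | --100,-0-00,-01-0,-010-,0-1-0,0-10-
  5 | -010-,0-10-
  6 | -01-0,0-1-0
  9 | 01--1  (sole → essential)
  10 | 01-1-  (sole → essential)
  11 | -1-11,01--1,01-1-
  12 | --100,0-1-0,0-10-,011--
  13 | 0-10-,01--1,011--
  14 | 0-1-0,01-1-,011--
  15 | -1-11,01--1,01-1-,011--
  16 | -0-00,1--00,10--0
  18 | 10--0  (sole → essential)
  20 | --100,-0-00,-01-0,-010-,1--00,10--0,101--
  21 | -010-,101--
  22 | -01-0,10--0,101--
  23 | 1-111,101--
  24 | 1--00  (sole → essential)
  27 | -1-11  (sole → essential)
  28 | --100,1--00
  31 | -1-11,1-111
Essential prime implicants: -0-00, -1-11, 01--1, 01-1-, 1--00, 10--0
Petrick residual → -01-0, 0-10-, 101--
Minimum SOP uses 9 PIs: b'd'e' + b'ce' + bde + a'cd' + a'be + a'bd + ad'e' + ab'e' + ab'c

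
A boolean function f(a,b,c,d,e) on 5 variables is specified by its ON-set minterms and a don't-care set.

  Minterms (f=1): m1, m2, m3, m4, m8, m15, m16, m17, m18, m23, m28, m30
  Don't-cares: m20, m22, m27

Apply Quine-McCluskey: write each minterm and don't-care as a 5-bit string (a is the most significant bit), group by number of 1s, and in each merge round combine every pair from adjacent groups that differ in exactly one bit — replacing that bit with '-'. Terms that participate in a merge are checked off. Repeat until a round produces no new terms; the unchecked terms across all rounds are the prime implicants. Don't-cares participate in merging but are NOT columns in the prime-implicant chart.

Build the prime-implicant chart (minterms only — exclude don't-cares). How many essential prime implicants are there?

5

Round 0: 00001✓ 00010✓ 00011✓ 00100✓ 01000 01111 10000✓ 10001✓ 10010✓ 10100✓ 10110✓ 10111✓ 11011 11100✓ 11110✓
Round 1: -0001 -0010 -0100 000-1 0001- 1-100✓ 1-110✓ 10-00✓ 10-10✓ 100-0✓ 1000- 101-0✓ 1011- 111-0✓
Round 2: 1-1-0 10--0
PIs = {-0001, -0010, -0100, 000-1, 0001-, 01000, 01111, 1-1-0, 10--0, 1000-, 1011-, 11011}
Coverage chart:
  m1: -0001,000-1
  m2: -0010,0001-
  m3: 000-1,0001-
  m4: -0100 ←essential
  m8: 01000 ←essential
  m15: 01111 ←essential
  m16: 10--0,1000-
  m17: -0001,1000-
  m18: -0010,10--0
  m23: 1011- ←essential
  m28: 1-1-0 ←essential
  m30: 1-1-0 ←essential
Essential: -0100, 01000, 01111, 1-1-0, 1011-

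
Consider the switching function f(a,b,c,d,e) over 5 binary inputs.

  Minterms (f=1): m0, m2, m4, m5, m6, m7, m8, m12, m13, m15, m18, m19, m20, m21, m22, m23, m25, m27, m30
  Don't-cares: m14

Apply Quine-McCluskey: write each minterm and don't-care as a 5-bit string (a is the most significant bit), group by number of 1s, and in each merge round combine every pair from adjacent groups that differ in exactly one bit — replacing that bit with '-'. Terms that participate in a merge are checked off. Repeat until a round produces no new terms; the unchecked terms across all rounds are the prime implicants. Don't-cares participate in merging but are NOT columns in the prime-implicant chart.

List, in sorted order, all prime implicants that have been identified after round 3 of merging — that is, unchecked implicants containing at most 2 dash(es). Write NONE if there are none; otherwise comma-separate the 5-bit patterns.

Round 0: 00000✓ 00010✓ 00100✓ 00101✓ 00110✓ 00111✓ 01000✓ 01100✓ 01101✓ 01110✓ 01111✓ 10010✓ 10011✓ 10100✓ 10101✓ 10110✓ 10111✓ 11001✓ 11011✓ 11110✓
Round 1: -0010✓ -0100✓ -0101✓ -0110✓ -0111✓ -1110✓ 0-000✓ 0-100✓ 0-101✓ 0-110✓ 0-111✓ 00-00✓ 00-10✓ 000-0✓ 001-0✓ 001-1✓ 0010-✓ 0011-✓ 01-00✓ 011-0✓ 011-1✓ 0110-✓ 0111-✓ 1-011 1-110✓ 10-10✓ 10-11✓ 1001-✓ 101-0✓ 101-1✓ 1010-✓ 1011-✓ 110-1
Round 2: --110 -0-10 -01-0✓ -01-1✓ -010-✓ -011-✓ 0--00 0-1-0✓ 0-1-1✓ 0-10-✓ 0-11-✓ 00--0 001--✓ 011--✓ 10-1- 101--✓
Round 3: -01-- 0-1--
PIs = {--110, -0-10, -01--, 0--00, 0-1--, 00--0, 1-011, 10-1-, 110-1}

--110, -0-10, 0--00, 00--0, 1-011, 10-1-, 110-1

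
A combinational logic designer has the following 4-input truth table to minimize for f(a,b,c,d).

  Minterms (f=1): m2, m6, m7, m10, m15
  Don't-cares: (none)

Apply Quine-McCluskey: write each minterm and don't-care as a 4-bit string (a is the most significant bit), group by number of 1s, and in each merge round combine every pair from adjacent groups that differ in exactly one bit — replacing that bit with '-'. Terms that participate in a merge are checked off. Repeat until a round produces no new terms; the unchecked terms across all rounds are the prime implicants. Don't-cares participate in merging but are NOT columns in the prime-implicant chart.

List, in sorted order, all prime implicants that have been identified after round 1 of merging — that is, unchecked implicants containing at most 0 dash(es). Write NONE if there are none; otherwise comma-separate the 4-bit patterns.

size-2^0 implicants → 0010(✓)  0110(✓)  0111(✓)  1010(✓)  1111(✓)
size-2^1 implicants → -010  -111  0-10  011-
Unchecked terms (primes): -010, -111, 0-10, 011-

NONE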